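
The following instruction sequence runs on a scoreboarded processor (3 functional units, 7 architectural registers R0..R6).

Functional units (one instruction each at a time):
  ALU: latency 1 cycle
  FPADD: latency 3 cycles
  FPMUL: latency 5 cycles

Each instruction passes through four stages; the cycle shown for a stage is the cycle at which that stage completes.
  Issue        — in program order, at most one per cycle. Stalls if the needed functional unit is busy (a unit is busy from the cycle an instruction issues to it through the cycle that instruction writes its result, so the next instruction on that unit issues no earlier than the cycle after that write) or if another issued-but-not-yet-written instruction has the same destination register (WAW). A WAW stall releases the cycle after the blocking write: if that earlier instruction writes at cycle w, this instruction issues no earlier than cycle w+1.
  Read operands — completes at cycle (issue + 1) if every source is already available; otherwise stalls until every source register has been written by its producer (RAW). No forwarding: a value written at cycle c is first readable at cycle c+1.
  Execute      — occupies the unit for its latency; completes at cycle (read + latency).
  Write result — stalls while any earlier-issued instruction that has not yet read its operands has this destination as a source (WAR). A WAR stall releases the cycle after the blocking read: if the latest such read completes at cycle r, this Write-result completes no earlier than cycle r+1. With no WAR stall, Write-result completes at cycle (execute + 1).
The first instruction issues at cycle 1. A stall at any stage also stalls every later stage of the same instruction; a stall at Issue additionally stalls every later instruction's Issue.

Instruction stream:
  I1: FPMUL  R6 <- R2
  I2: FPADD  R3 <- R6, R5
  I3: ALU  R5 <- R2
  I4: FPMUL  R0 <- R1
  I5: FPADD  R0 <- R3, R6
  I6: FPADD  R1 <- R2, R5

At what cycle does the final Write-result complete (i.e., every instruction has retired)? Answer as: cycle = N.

cycle = 28

  I1 | 1 | 2 | 7 | 8
  I2 | 2 | 9 | 12 | 13   RAW R6: wait I1 write@8
  I3 | 3 | 4 | 5 | 10   WAR R5: wait I2 read@9
  I4 | 9 | 10 | 15 | 16   struct: FPMUL busy until I1 writes@8
  I5 | 17 | 18 | 21 | 22   WAW R0: wait I4 write@16
  I6 | 23 | 24 | 27 | 28   struct: FPADD busy until I5 writes@22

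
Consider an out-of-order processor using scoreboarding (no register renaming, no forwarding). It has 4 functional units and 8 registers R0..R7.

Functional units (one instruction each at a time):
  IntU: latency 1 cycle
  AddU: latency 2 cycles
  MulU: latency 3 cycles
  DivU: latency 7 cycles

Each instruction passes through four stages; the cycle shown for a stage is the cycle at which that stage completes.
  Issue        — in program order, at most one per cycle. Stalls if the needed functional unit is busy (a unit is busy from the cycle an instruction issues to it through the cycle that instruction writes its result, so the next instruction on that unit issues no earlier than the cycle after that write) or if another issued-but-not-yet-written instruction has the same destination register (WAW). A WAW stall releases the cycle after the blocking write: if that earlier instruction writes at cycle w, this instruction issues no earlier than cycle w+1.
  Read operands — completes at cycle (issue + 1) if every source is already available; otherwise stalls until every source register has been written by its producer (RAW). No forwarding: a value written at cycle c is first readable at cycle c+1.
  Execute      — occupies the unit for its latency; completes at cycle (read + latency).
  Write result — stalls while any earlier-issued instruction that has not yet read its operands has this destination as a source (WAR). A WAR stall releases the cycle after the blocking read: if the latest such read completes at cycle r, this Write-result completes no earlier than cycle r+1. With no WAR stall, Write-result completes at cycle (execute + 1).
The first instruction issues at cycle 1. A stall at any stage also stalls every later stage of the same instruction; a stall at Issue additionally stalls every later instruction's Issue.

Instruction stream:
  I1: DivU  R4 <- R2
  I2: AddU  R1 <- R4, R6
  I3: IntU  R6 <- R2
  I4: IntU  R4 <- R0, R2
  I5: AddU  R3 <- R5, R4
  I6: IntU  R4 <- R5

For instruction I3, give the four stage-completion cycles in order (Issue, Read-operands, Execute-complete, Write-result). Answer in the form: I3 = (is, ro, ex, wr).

c1: issue I1 (DivU)
c2: I1 read-ops | issue I2 (AddU)
c3: issue I3 (IntU)
c4: I3 read-ops
c5: I3 finished on IntU
c9: I1 finished on DivU
c10: I1→R4
c11: I2 read-ops
c12: I3→R6
c13: I2 finished on AddU | issue I4 (IntU)
c14: I2→R1 | I4 read-ops
c15: I4 finished on IntU | issue I5 (AddU)
c16: I4→R4
c17: I5 read-ops | issue I6 (IntU)
c18: I6 read-ops
c19: I5 finished on AddU | I6 finished on IntU
c20: I5→R3 | I6→R4

I3 = (3, 4, 5, 12)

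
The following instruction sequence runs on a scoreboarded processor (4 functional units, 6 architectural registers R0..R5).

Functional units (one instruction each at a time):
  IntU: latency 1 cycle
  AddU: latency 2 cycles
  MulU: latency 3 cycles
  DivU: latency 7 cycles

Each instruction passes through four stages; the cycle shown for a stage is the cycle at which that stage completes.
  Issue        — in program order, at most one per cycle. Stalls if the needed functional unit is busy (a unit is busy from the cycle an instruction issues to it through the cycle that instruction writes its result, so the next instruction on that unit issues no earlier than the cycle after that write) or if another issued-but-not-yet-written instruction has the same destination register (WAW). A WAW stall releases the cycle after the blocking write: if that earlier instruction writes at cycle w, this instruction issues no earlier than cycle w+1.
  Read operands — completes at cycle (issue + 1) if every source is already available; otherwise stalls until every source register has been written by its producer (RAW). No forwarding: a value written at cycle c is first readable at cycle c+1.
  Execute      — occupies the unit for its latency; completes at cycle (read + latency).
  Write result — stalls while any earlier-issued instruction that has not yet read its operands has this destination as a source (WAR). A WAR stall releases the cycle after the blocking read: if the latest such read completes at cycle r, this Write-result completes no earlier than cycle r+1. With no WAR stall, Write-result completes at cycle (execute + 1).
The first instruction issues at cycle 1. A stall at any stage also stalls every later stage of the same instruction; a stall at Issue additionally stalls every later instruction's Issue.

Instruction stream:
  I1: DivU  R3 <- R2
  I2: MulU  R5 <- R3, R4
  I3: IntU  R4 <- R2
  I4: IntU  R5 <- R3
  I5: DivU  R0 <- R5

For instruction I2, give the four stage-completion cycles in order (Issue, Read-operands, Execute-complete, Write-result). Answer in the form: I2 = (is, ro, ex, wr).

1) issue 1, read 2, done 9, write 10
2) issue 2, read 11, done 14, write 15  <RAW R3: wait I1 write@10>
3) issue 3, read 4, done 5, write 12  <WAR R4: wait I2 read@11>
4) issue 16, read 17, done 18, write 19  <WAW R5: wait I2 write@15>
5) issue 17, read 20, done 27, write 28  <RAW R5: wait I4 write@19>

I2 = (2, 11, 14, 15)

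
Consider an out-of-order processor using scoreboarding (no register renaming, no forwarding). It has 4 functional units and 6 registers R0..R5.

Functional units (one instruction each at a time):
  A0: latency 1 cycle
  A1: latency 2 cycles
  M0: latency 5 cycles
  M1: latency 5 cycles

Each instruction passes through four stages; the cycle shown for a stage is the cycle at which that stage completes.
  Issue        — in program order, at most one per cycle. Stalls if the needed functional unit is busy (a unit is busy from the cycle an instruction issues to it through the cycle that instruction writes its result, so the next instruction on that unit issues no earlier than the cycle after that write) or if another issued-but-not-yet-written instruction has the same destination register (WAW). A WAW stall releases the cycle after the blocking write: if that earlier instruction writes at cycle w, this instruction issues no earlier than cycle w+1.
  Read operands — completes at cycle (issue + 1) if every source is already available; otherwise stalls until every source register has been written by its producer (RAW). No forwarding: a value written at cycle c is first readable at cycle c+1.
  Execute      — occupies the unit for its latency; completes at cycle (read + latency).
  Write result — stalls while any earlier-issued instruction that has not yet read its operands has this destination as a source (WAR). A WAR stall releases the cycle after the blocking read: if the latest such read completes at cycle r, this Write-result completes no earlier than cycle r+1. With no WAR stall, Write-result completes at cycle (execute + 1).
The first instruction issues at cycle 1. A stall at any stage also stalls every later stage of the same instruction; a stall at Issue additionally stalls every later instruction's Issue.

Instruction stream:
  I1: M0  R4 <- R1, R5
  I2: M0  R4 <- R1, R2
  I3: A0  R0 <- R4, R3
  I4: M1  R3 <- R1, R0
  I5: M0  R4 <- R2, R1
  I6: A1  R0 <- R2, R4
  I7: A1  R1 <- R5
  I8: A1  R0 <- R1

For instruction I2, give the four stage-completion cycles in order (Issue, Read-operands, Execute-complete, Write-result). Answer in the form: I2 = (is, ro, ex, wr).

I2 = (9, 10, 15, 16)

I1: IS=1 RO=2 EX=7 WR=8
I2: IS=9 RO=10 EX=15 WR=16  [struct: M0 busy until I1 writes@8]
I3: IS=10 RO=17 EX=18 WR=19  [RAW R4: wait I2 write@16]
I4: IS=11 RO=20 EX=25 WR=26  [RAW R0: wait I3 write@19]
I5: IS=17 RO=18 EX=23 WR=24  [struct: M0 busy until I2 writes@16]
I6: IS=20 RO=25 EX=27 WR=28  [WAW R0: wait I3 write@19; RAW R4: wait I5 write@24]
I7: IS=29 RO=30 EX=32 WR=33  [struct: A1 busy until I6 writes@28]
I8: IS=34 RO=35 EX=37 WR=38  [struct: A1 busy until I7 writes@33]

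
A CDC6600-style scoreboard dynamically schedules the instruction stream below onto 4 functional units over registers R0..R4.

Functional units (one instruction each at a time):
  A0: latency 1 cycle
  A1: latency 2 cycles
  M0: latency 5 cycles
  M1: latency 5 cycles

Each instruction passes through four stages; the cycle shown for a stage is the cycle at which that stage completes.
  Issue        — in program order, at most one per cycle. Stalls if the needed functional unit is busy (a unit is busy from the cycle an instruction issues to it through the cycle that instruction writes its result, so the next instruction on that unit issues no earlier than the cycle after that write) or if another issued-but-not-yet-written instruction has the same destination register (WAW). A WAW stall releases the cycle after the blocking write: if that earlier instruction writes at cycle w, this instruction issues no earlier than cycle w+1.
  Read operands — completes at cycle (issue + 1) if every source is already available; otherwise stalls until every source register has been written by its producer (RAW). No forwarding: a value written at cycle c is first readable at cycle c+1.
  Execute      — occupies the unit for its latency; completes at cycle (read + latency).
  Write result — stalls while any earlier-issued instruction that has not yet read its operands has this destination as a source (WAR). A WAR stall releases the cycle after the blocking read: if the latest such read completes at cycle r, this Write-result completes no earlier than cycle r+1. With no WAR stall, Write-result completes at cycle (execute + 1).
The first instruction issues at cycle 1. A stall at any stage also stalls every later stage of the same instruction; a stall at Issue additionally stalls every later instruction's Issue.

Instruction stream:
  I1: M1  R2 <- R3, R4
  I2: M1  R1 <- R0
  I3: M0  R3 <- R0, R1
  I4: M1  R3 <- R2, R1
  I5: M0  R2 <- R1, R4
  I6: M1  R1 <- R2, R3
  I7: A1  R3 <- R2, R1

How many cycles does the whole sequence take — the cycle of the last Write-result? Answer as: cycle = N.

c1: I1 issues→M1
c2: I1 reads
c7: I1 exec-done
c8: I1 writes R2
c9: I2 issues→M1
c10: I2 reads, I3 issues→M0
c15: I2 exec-done
c16: I2 writes R1
c17: I3 reads
c22: I3 exec-done
c23: I3 writes R3
c24: I4 issues→M1
c25: I4 reads, I5 issues→M0
c26: I5 reads
c30: I4 exec-done
c31: I4 writes R3, I5 exec-done
c32: I5 writes R2, I6 issues→M1
c33: I6 reads, I7 issues→A1
c38: I6 exec-done
c39: I6 writes R1
c40: I7 reads
c42: I7 exec-done
c43: I7 writes R3

cycle = 43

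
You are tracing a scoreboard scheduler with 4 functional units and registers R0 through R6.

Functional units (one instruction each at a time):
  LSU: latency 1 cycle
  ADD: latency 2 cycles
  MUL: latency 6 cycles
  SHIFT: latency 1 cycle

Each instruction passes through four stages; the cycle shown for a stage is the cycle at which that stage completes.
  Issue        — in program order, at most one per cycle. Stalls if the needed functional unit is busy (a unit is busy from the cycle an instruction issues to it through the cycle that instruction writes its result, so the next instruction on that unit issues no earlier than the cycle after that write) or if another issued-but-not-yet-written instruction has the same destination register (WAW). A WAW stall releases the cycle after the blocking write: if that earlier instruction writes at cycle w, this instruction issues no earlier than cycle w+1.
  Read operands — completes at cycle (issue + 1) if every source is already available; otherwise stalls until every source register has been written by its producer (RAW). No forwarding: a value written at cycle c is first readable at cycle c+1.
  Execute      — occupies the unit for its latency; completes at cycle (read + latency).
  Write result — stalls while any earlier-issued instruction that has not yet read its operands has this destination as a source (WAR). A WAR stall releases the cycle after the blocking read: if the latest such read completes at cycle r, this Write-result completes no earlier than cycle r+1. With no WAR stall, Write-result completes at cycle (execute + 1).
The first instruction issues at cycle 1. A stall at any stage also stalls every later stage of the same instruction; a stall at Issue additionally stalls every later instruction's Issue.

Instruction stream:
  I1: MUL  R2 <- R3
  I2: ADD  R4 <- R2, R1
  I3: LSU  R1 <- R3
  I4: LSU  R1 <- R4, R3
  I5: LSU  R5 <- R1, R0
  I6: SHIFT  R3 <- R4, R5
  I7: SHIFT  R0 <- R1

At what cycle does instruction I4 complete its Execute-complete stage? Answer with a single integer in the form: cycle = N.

cycle = 15

c1: I1 dispatched to MUL
c2: I1 operands ready · I2 dispatched to ADD
c3: I3 dispatched to LSU
c4: I3 operands ready
c5: I3 complete
c8: I1 complete
c9: R2←I1
c10: I2 operands ready
c11: R1←I3
c12: I2 complete · I4 dispatched to LSU
c13: R4←I2
c14: I4 operands ready
c15: I4 complete
c16: R1←I4
c17: I5 dispatched to LSU
c18: I5 operands ready · I6 dispatched to SHIFT
c19: I5 complete
c20: R5←I5
c21: I6 operands ready
c22: I6 complete
c23: R3←I6
c24: I7 dispatched to SHIFT
c25: I7 operands ready
c26: I7 complete
c27: R0←I7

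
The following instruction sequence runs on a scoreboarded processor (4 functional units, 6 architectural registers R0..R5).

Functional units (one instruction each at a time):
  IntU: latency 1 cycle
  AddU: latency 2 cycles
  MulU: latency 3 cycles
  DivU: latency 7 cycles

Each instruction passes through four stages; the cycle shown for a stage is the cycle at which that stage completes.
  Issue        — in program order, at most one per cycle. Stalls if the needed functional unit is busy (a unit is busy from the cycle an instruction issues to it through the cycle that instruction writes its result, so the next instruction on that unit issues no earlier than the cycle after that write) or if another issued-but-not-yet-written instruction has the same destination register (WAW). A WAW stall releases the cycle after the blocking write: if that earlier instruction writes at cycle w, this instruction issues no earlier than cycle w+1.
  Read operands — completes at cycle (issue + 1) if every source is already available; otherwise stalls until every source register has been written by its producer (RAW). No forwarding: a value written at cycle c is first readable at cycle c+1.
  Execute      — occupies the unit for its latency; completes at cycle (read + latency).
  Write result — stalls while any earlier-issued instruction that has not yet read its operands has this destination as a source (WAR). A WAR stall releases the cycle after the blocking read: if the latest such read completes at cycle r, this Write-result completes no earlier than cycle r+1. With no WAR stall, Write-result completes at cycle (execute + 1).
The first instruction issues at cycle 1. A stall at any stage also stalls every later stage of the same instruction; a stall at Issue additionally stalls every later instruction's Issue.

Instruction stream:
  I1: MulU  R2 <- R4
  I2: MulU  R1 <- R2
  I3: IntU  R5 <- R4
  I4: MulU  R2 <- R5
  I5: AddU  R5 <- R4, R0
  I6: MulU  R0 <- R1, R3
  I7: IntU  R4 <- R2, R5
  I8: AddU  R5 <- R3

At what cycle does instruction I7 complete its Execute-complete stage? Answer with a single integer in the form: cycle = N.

[1] issue I1 (MulU)
[2] I1 read-ops
[5] I1 finished on MulU
[6] I1→R2
[7] issue I2 (MulU)
[8] I2 read-ops | issue I3 (IntU)
[9] I3 read-ops
[10] I3 finished on IntU
[11] I2 finished on MulU | I3→R5
[12] I2→R1
[13] issue I4 (MulU)
[14] I4 read-ops | issue I5 (AddU)
[15] I5 read-ops
[17] I4 finished on MulU | I5 finished on AddU
[18] I4→R2 | I5→R5
[19] issue I6 (MulU)
[20] I6 read-ops | issue I7 (IntU)
[21] I7 read-ops | issue I8 (AddU)
[22] I7 finished on IntU | I8 read-ops
[23] I6 finished on MulU | I7→R4
[24] I6→R0 | I8 finished on AddU
[25] I8→R5

cycle = 22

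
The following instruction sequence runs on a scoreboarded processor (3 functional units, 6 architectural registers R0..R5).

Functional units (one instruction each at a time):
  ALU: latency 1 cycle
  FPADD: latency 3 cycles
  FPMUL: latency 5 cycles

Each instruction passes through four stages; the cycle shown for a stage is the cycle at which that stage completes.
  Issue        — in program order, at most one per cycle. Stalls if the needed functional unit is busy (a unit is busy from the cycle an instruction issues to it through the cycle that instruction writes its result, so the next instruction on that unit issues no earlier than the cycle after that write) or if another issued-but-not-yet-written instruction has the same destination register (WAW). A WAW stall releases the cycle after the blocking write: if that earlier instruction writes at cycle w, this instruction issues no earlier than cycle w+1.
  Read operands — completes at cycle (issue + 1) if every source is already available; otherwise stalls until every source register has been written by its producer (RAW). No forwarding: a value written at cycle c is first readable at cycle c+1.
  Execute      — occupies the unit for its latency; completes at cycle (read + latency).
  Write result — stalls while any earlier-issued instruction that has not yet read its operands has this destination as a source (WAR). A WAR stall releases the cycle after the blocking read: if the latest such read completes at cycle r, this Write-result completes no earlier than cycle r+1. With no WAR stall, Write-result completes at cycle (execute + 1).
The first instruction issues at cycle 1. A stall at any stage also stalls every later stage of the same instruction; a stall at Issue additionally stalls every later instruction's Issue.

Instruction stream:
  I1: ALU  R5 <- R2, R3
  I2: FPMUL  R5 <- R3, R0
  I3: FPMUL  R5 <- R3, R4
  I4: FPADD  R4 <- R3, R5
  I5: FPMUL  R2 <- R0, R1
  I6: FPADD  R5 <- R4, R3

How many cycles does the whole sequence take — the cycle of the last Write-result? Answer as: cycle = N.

t=1  I1→ALU
t=2  I1 RO
t=3  I1 EX
t=4  I1 WR R5
t=5  I2→FPMUL
t=6  I2 RO
t=11  I2 EX
t=12  I2 WR R5
t=13  I3→FPMUL
t=14  I3 RO; I4→FPADD
t=19  I3 EX
t=20  I3 WR R5
t=21  I4 RO; I5→FPMUL
t=22  I5 RO
t=24  I4 EX
t=25  I4 WR R4
t=26  I6→FPADD
t=27  I5 EX; I6 RO
t=28  I5 WR R2
t=30  I6 EX
t=31  I6 WR R5

cycle = 31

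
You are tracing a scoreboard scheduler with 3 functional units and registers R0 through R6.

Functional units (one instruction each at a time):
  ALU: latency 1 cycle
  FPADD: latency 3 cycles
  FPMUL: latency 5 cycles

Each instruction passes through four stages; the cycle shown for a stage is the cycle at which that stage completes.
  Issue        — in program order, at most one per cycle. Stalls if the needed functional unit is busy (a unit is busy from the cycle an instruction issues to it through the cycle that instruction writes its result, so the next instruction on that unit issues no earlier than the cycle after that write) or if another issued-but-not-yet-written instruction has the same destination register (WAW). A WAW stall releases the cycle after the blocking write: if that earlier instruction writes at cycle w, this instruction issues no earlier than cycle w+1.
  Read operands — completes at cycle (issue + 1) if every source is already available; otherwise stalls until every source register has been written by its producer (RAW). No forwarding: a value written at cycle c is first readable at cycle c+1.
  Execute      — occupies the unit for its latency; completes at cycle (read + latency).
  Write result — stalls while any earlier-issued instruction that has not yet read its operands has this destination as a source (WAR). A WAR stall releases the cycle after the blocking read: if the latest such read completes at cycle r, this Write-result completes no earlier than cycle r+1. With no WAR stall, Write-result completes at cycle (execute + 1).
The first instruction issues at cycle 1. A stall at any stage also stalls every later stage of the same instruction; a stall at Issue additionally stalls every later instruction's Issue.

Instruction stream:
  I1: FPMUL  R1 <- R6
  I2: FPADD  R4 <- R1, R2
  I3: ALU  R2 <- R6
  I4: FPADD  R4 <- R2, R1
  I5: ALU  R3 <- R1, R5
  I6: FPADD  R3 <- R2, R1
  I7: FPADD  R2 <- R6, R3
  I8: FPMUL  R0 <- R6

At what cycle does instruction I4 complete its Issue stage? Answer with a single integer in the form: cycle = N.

cycle = 14

I1  is:1  ro:2  ex:7  wr:8
I2  is:2  ro:9  ex:12  wr:13  — RAW R1: wait I1 write@8
I3  is:3  ro:4  ex:5  wr:10  — WAR R2: wait I2 read@9
I4  is:14  ro:15  ex:18  wr:19  — struct: FPADD busy until I2 writes@13
I5  is:15  ro:16  ex:17  wr:18
I6  is:20  ro:21  ex:24  wr:25  — struct: FPADD busy until I4 writes@19
I7  is:26  ro:27  ex:30  wr:31  — struct: FPADD busy until I6 writes@25
I8  is:27  ro:28  ex:33  wr:34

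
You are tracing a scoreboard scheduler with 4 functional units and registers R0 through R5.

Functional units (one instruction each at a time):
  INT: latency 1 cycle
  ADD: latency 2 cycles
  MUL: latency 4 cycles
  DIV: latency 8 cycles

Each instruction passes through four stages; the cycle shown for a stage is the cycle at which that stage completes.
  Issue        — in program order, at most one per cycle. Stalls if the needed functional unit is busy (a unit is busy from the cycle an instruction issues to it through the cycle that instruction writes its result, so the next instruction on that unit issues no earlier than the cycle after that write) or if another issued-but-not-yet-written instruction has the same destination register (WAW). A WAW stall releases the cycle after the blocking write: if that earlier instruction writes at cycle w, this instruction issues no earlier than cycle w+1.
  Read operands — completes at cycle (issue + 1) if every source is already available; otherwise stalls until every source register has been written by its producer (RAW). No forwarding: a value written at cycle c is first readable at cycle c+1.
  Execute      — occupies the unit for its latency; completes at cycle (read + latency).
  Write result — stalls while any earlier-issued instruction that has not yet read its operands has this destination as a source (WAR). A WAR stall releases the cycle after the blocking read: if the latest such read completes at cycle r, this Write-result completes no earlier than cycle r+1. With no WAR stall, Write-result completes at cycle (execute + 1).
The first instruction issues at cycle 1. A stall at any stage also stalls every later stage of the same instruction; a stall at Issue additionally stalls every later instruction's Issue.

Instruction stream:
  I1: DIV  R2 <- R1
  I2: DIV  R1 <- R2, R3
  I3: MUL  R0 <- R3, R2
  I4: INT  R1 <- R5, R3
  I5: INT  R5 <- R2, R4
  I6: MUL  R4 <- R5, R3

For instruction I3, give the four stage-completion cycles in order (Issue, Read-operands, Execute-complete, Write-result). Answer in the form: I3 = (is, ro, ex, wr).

I3 = (13, 14, 18, 19)

t=1  I1 dispatched to DIV
t=2  I1 operands ready
t=10  I1 complete
t=11  R2←I1
t=12  I2 dispatched to DIV
t=13  I2 operands ready | I3 dispatched to MUL
t=14  I3 operands ready
t=18  I3 complete
t=19  R0←I3
t=21  I2 complete
t=22  R1←I2
t=23  I4 dispatched to INT
t=24  I4 operands ready
t=25  I4 complete
t=26  R1←I4
t=27  I5 dispatched to INT
t=28  I5 operands ready | I6 dispatched to MUL
t=29  I5 complete
t=30  R5←I5
t=31  I6 operands ready
t=35  I6 complete
t=36  R4←I6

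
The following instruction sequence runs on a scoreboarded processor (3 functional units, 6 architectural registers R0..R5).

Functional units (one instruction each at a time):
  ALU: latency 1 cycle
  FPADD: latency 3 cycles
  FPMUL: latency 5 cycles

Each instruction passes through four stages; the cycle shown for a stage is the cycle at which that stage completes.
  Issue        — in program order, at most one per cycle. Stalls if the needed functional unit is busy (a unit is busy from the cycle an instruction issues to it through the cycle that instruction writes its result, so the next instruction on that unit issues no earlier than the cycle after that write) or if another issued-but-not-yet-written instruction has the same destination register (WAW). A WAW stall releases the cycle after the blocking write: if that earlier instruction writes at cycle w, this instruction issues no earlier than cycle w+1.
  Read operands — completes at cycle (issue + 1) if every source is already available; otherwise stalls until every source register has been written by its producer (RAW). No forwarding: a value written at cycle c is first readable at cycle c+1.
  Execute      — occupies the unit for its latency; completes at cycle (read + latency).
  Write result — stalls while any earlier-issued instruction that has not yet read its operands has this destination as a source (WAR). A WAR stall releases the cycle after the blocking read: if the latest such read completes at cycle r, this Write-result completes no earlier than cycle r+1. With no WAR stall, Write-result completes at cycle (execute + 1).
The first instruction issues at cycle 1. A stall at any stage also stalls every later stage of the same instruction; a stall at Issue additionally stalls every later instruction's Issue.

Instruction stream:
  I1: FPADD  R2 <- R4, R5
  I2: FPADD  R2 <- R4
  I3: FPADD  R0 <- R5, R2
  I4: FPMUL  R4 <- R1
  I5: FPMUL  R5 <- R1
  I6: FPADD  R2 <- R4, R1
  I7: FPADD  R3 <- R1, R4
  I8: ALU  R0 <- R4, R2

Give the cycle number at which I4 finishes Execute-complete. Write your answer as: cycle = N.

cycle = 20

I1 -> (1, 2, 5, 6)
I2 -> (7, 8, 11, 12)  // struct: FPADD busy until I1 writes@6
I3 -> (13, 14, 17, 18)  // struct: FPADD busy until I2 writes@12
I4 -> (14, 15, 20, 21)
I5 -> (22, 23, 28, 29)  // struct: FPMUL busy until I4 writes@21
I6 -> (23, 24, 27, 28)
I7 -> (29, 30, 33, 34)  // struct: FPADD busy until I6 writes@28
I8 -> (30, 31, 32, 33)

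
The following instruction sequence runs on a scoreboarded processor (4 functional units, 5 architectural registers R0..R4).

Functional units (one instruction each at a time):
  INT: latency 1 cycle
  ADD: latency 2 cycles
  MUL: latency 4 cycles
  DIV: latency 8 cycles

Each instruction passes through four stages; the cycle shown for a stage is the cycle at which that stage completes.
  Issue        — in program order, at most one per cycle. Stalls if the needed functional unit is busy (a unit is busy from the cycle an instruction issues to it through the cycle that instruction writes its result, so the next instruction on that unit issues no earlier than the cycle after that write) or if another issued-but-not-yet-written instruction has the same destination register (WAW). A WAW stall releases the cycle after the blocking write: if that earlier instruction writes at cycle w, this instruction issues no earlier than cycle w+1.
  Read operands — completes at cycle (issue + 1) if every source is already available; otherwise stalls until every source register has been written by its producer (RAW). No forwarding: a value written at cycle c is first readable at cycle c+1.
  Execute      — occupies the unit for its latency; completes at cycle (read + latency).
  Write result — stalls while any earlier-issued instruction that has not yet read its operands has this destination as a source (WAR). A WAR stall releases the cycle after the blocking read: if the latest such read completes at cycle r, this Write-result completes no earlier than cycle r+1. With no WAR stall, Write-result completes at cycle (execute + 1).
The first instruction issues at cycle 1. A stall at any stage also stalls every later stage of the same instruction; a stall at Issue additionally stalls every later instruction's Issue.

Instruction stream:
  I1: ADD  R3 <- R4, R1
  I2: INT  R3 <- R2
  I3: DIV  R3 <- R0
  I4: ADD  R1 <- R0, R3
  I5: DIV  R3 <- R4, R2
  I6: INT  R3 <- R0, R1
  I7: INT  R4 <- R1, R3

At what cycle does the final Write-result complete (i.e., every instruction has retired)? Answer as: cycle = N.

cycle = 39

I1: IS=1 RO=2 EX=4 WR=5
I2: IS=6 RO=7 EX=8 WR=9  [WAW R3: wait I1 write@5]
I3: IS=10 RO=11 EX=19 WR=20  [WAW R3: wait I2 write@9]
I4: IS=11 RO=21 EX=23 WR=24  [RAW R3: wait I3 write@20]
I5: IS=21 RO=22 EX=30 WR=31  [struct: DIV busy until I3 writes@20]
I6: IS=32 RO=33 EX=34 WR=35  [WAW R3: wait I5 write@31]
I7: IS=36 RO=37 EX=38 WR=39  [struct: INT busy until I6 writes@35]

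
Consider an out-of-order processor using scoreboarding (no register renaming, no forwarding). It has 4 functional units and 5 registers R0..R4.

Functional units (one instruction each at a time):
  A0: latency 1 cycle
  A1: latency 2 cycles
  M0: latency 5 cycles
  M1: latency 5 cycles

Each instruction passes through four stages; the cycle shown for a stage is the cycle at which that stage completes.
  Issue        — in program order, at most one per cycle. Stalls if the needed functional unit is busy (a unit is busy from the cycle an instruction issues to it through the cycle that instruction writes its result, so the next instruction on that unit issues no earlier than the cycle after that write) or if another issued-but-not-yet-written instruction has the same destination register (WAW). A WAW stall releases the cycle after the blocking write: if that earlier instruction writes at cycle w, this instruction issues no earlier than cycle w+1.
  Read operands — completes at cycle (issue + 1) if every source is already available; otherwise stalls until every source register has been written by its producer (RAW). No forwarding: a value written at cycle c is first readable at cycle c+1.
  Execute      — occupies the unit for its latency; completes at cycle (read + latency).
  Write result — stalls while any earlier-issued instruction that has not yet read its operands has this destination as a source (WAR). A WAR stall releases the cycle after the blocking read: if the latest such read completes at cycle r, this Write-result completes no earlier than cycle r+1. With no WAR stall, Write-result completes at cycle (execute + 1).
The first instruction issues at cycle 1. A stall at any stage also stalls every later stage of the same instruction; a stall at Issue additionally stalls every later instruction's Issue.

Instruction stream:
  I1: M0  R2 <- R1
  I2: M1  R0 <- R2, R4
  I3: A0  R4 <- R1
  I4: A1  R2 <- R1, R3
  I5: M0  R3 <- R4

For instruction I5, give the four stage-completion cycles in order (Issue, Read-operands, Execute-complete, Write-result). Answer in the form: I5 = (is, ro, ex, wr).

I5 = (10, 11, 16, 17)

I1: IS=1 RO=2 EX=7 WR=8
I2: IS=2 RO=9 EX=14 WR=15  [RAW R2: wait I1 write@8]
I3: IS=3 RO=4 EX=5 WR=10  [WAR R4: wait I2 read@9]
I4: IS=9 RO=10 EX=12 WR=13  [WAW R2: wait I1 write@8]
I5: IS=10 RO=11 EX=16 WR=17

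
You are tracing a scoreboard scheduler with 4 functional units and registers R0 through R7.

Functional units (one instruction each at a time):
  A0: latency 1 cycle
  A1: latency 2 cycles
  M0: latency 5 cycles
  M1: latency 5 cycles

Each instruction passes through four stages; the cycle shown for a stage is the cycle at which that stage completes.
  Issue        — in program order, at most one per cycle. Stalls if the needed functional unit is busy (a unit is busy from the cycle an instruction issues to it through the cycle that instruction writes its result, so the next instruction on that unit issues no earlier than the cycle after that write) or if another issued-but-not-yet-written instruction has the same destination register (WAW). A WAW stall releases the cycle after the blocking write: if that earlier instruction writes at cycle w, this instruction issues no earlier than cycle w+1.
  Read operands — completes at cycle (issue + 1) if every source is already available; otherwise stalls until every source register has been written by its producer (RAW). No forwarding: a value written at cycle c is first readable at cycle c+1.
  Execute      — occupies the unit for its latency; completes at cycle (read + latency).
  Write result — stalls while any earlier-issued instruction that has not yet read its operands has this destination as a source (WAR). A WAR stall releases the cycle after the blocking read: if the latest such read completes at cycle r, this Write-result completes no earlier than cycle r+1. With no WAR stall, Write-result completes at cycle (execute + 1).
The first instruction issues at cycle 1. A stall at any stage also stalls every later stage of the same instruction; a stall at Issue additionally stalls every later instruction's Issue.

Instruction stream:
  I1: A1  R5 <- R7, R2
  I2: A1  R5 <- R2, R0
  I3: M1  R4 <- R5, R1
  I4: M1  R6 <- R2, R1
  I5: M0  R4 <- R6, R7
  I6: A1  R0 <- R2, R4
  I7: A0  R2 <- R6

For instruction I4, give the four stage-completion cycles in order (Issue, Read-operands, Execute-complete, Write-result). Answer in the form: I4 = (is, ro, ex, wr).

I4 = (18, 19, 24, 25)

1) issue 1, read 2, done 4, write 5
2) issue 6, read 7, done 9, write 10  <struct: A1 busy until I1 writes@5>
3) issue 7, read 11, done 16, write 17  <RAW R5: wait I2 write@10>
4) issue 18, read 19, done 24, write 25  <struct: M1 busy until I3 writes@17>
5) issue 19, read 26, done 31, write 32  <RAW R6: wait I4 write@25>
6) issue 20, read 33, done 35, write 36  <RAW R4: wait I5 write@32>
7) issue 21, read 26, done 27, write 34  <RAW R6: wait I4 write@25 / WAR R2: wait I6 read@33>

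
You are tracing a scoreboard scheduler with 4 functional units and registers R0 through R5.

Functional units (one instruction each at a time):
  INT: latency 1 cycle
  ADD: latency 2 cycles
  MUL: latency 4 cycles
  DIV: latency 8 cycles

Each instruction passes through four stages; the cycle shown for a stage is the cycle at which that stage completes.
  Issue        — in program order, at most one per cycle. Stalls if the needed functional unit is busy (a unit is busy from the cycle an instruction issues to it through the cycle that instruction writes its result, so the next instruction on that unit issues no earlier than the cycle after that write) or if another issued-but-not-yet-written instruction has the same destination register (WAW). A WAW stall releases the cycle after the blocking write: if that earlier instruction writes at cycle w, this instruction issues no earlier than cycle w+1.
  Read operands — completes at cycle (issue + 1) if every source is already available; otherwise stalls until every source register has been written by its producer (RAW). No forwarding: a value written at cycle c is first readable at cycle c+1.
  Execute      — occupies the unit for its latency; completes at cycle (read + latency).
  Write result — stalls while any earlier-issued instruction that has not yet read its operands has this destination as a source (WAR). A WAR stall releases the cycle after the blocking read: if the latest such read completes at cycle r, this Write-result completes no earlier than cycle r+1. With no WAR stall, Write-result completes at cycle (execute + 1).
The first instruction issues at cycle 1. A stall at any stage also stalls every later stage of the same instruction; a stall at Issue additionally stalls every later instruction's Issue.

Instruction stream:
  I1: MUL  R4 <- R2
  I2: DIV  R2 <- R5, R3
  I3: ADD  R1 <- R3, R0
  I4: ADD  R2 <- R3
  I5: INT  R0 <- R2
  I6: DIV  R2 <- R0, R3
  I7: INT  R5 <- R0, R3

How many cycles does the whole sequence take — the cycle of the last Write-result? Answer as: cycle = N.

c1: I1 issues→MUL
c2: I1 reads, I2 issues→DIV
c3: I2 reads, I3 issues→ADD
c4: I3 reads
c6: I1 exec-done, I3 exec-done
c7: I1 writes R4, I3 writes R1
c11: I2 exec-done
c12: I2 writes R2
c13: I4 issues→ADD
c14: I4 reads, I5 issues→INT
c16: I4 exec-done
c17: I4 writes R2
c18: I5 reads, I6 issues→DIV
c19: I5 exec-done
c20: I5 writes R0
c21: I6 reads, I7 issues→INT
c22: I7 reads
c23: I7 exec-done
c24: I7 writes R5
c29: I6 exec-done
c30: I6 writes R2

cycle = 30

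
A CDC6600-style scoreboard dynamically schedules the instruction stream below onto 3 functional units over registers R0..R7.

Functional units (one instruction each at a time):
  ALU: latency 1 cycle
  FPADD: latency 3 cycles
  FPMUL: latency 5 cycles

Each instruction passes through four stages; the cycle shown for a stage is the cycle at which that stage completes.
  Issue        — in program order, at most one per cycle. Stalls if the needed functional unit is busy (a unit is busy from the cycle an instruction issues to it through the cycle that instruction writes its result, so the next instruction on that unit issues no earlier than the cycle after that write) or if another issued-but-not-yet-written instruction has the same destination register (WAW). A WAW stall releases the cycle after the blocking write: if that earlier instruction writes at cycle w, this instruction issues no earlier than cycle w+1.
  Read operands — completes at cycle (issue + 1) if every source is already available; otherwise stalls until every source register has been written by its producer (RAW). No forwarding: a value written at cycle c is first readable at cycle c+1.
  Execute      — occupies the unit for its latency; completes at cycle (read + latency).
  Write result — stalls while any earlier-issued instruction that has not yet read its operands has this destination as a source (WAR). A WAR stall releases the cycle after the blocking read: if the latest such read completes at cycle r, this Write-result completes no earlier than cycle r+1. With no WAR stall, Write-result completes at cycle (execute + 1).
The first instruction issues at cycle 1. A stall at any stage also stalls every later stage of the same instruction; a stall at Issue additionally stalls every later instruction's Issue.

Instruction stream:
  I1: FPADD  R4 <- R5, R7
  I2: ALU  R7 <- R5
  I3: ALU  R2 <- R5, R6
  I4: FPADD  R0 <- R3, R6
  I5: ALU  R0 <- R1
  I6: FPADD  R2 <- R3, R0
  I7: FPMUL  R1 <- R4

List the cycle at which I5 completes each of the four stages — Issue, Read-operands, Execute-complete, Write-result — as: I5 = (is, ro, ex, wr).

[I1] 1/2/5/6
[I2] 2/3/4/5
[I3] 6/7/8/9  (struct: ALU busy until I2 writes@5)
[I4] 7/8/11/12
[I5] 13/14/15/16  (WAW R0: wait I4 write@12)
[I6] 14/17/20/21  (RAW R0: wait I5 write@16)
[I7] 15/16/21/22

I5 = (13, 14, 15, 16)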